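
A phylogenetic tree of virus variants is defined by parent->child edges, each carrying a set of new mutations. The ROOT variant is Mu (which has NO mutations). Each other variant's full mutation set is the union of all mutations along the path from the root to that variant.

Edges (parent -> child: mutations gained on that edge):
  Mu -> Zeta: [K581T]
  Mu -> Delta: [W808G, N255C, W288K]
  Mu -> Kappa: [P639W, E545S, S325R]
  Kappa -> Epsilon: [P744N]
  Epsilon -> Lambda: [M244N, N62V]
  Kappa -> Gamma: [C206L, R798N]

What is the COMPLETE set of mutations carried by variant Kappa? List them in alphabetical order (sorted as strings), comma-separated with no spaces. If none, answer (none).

Answer: E545S,P639W,S325R

Derivation:
At Mu: gained [] -> total []
At Kappa: gained ['P639W', 'E545S', 'S325R'] -> total ['E545S', 'P639W', 'S325R']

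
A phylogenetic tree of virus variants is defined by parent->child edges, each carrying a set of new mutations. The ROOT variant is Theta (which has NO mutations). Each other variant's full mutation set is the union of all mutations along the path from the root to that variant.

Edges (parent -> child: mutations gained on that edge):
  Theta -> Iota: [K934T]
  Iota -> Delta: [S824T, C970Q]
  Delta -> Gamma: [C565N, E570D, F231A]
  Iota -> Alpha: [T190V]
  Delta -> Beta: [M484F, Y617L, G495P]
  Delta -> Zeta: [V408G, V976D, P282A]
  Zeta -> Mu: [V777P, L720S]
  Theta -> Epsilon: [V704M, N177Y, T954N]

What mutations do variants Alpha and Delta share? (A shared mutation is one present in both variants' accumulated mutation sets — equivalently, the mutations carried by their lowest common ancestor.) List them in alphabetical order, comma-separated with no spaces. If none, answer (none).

Accumulating mutations along path to Alpha:
  At Theta: gained [] -> total []
  At Iota: gained ['K934T'] -> total ['K934T']
  At Alpha: gained ['T190V'] -> total ['K934T', 'T190V']
Mutations(Alpha) = ['K934T', 'T190V']
Accumulating mutations along path to Delta:
  At Theta: gained [] -> total []
  At Iota: gained ['K934T'] -> total ['K934T']
  At Delta: gained ['S824T', 'C970Q'] -> total ['C970Q', 'K934T', 'S824T']
Mutations(Delta) = ['C970Q', 'K934T', 'S824T']
Intersection: ['K934T', 'T190V'] ∩ ['C970Q', 'K934T', 'S824T'] = ['K934T']

Answer: K934T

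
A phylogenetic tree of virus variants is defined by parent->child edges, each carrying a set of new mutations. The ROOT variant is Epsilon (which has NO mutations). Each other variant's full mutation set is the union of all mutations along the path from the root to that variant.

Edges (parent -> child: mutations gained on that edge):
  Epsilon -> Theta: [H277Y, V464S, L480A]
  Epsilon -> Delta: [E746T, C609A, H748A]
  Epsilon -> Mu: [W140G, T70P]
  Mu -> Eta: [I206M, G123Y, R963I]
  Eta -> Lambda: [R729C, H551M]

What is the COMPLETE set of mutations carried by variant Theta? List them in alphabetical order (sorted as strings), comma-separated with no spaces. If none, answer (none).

Answer: H277Y,L480A,V464S

Derivation:
At Epsilon: gained [] -> total []
At Theta: gained ['H277Y', 'V464S', 'L480A'] -> total ['H277Y', 'L480A', 'V464S']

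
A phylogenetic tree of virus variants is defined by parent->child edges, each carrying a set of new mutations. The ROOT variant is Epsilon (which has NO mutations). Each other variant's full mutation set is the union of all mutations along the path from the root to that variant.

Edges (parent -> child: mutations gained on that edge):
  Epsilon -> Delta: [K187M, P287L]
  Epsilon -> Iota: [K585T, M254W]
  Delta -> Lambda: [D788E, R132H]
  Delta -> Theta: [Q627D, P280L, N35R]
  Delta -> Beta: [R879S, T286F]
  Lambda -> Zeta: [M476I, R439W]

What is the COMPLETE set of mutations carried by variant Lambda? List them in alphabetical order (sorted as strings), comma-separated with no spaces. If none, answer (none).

At Epsilon: gained [] -> total []
At Delta: gained ['K187M', 'P287L'] -> total ['K187M', 'P287L']
At Lambda: gained ['D788E', 'R132H'] -> total ['D788E', 'K187M', 'P287L', 'R132H']

Answer: D788E,K187M,P287L,R132H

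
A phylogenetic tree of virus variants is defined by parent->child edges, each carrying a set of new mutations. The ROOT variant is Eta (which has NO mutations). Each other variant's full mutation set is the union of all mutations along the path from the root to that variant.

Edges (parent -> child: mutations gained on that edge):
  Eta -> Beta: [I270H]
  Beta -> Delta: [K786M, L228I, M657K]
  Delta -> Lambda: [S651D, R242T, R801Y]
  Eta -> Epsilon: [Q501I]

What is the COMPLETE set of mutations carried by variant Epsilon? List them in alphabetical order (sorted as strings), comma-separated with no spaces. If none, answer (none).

Answer: Q501I

Derivation:
At Eta: gained [] -> total []
At Epsilon: gained ['Q501I'] -> total ['Q501I']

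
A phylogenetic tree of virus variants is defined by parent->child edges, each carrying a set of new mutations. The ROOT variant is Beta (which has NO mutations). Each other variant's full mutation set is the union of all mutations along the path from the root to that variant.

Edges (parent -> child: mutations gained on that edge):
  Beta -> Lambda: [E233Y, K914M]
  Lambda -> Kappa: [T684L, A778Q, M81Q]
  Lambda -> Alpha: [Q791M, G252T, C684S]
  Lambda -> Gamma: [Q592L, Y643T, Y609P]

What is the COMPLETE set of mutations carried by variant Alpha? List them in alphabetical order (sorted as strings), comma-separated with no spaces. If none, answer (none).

Answer: C684S,E233Y,G252T,K914M,Q791M

Derivation:
At Beta: gained [] -> total []
At Lambda: gained ['E233Y', 'K914M'] -> total ['E233Y', 'K914M']
At Alpha: gained ['Q791M', 'G252T', 'C684S'] -> total ['C684S', 'E233Y', 'G252T', 'K914M', 'Q791M']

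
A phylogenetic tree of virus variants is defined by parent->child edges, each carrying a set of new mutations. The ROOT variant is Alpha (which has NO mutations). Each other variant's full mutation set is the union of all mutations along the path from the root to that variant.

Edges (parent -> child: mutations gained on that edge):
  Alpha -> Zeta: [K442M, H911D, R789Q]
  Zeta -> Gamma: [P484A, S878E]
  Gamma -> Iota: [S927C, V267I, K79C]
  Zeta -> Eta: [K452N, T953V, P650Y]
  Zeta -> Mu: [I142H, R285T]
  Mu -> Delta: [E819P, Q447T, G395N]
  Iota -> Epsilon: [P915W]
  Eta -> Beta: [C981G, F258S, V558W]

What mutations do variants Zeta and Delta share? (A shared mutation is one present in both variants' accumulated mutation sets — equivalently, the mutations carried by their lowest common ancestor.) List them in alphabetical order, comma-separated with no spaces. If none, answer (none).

Accumulating mutations along path to Zeta:
  At Alpha: gained [] -> total []
  At Zeta: gained ['K442M', 'H911D', 'R789Q'] -> total ['H911D', 'K442M', 'R789Q']
Mutations(Zeta) = ['H911D', 'K442M', 'R789Q']
Accumulating mutations along path to Delta:
  At Alpha: gained [] -> total []
  At Zeta: gained ['K442M', 'H911D', 'R789Q'] -> total ['H911D', 'K442M', 'R789Q']
  At Mu: gained ['I142H', 'R285T'] -> total ['H911D', 'I142H', 'K442M', 'R285T', 'R789Q']
  At Delta: gained ['E819P', 'Q447T', 'G395N'] -> total ['E819P', 'G395N', 'H911D', 'I142H', 'K442M', 'Q447T', 'R285T', 'R789Q']
Mutations(Delta) = ['E819P', 'G395N', 'H911D', 'I142H', 'K442M', 'Q447T', 'R285T', 'R789Q']
Intersection: ['H911D', 'K442M', 'R789Q'] ∩ ['E819P', 'G395N', 'H911D', 'I142H', 'K442M', 'Q447T', 'R285T', 'R789Q'] = ['H911D', 'K442M', 'R789Q']

Answer: H911D,K442M,R789Q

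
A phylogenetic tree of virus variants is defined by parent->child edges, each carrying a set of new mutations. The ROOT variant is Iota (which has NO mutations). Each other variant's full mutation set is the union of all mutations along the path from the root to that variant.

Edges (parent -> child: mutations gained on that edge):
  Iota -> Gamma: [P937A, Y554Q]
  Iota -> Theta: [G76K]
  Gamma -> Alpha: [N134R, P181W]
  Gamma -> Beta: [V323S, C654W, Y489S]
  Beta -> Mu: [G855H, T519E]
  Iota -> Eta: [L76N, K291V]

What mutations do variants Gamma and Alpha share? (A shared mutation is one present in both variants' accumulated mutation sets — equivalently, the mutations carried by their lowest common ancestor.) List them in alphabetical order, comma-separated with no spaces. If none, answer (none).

Accumulating mutations along path to Gamma:
  At Iota: gained [] -> total []
  At Gamma: gained ['P937A', 'Y554Q'] -> total ['P937A', 'Y554Q']
Mutations(Gamma) = ['P937A', 'Y554Q']
Accumulating mutations along path to Alpha:
  At Iota: gained [] -> total []
  At Gamma: gained ['P937A', 'Y554Q'] -> total ['P937A', 'Y554Q']
  At Alpha: gained ['N134R', 'P181W'] -> total ['N134R', 'P181W', 'P937A', 'Y554Q']
Mutations(Alpha) = ['N134R', 'P181W', 'P937A', 'Y554Q']
Intersection: ['P937A', 'Y554Q'] ∩ ['N134R', 'P181W', 'P937A', 'Y554Q'] = ['P937A', 'Y554Q']

Answer: P937A,Y554Q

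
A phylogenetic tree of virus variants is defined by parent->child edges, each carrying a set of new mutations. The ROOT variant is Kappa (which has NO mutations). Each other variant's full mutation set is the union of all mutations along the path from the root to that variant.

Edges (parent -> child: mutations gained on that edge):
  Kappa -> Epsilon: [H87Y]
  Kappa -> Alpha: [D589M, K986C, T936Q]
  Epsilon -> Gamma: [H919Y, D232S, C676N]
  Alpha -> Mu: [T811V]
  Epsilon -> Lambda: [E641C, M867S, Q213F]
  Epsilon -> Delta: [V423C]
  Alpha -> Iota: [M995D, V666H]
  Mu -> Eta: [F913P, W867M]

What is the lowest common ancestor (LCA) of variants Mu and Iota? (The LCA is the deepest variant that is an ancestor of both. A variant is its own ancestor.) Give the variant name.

Answer: Alpha

Derivation:
Path from root to Mu: Kappa -> Alpha -> Mu
  ancestors of Mu: {Kappa, Alpha, Mu}
Path from root to Iota: Kappa -> Alpha -> Iota
  ancestors of Iota: {Kappa, Alpha, Iota}
Common ancestors: {Kappa, Alpha}
Walk up from Iota: Iota (not in ancestors of Mu), Alpha (in ancestors of Mu), Kappa (in ancestors of Mu)
Deepest common ancestor (LCA) = Alpha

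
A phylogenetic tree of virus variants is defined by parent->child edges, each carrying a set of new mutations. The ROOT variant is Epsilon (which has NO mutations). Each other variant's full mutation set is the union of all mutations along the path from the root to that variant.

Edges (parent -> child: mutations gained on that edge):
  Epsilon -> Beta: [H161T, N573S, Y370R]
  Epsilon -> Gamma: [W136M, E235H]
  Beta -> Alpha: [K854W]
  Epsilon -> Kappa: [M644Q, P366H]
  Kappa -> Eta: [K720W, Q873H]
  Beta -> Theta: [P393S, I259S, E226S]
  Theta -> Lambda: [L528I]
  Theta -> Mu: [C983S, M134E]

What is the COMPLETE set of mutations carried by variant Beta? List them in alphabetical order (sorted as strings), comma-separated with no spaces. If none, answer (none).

At Epsilon: gained [] -> total []
At Beta: gained ['H161T', 'N573S', 'Y370R'] -> total ['H161T', 'N573S', 'Y370R']

Answer: H161T,N573S,Y370R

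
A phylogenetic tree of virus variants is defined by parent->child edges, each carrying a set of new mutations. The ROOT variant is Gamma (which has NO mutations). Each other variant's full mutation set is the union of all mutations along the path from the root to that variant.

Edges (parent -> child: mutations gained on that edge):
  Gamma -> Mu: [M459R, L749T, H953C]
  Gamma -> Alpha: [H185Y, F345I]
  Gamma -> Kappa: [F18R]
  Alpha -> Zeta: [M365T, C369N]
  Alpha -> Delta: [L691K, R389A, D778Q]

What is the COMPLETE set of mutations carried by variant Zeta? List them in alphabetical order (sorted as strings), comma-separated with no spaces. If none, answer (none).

At Gamma: gained [] -> total []
At Alpha: gained ['H185Y', 'F345I'] -> total ['F345I', 'H185Y']
At Zeta: gained ['M365T', 'C369N'] -> total ['C369N', 'F345I', 'H185Y', 'M365T']

Answer: C369N,F345I,H185Y,M365T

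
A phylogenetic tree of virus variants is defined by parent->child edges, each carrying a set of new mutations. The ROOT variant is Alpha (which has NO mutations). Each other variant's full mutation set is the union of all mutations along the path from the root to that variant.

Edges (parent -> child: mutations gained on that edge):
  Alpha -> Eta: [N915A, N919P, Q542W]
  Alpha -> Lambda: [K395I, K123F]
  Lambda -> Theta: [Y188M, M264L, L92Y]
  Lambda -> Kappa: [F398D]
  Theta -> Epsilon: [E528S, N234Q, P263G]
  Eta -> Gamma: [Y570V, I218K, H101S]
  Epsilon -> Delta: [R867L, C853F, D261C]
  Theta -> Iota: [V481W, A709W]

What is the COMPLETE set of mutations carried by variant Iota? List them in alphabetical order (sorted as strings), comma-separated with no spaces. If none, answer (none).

At Alpha: gained [] -> total []
At Lambda: gained ['K395I', 'K123F'] -> total ['K123F', 'K395I']
At Theta: gained ['Y188M', 'M264L', 'L92Y'] -> total ['K123F', 'K395I', 'L92Y', 'M264L', 'Y188M']
At Iota: gained ['V481W', 'A709W'] -> total ['A709W', 'K123F', 'K395I', 'L92Y', 'M264L', 'V481W', 'Y188M']

Answer: A709W,K123F,K395I,L92Y,M264L,V481W,Y188M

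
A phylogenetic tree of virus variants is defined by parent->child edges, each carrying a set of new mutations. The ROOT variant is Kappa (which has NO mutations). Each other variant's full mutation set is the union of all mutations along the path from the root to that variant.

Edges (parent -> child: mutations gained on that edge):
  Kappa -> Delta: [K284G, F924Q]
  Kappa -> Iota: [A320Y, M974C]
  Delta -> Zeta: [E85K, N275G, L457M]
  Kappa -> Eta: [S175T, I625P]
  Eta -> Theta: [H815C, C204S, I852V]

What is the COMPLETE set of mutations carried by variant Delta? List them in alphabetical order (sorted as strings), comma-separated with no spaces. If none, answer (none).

Answer: F924Q,K284G

Derivation:
At Kappa: gained [] -> total []
At Delta: gained ['K284G', 'F924Q'] -> total ['F924Q', 'K284G']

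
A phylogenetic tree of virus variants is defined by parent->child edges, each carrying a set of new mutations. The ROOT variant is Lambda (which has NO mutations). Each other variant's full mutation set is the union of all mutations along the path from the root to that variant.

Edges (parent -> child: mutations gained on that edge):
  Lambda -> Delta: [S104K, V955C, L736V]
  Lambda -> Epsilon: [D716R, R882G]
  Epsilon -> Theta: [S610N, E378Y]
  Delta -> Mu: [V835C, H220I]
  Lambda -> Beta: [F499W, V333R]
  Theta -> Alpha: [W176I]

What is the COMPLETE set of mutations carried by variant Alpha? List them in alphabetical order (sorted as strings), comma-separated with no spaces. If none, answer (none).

At Lambda: gained [] -> total []
At Epsilon: gained ['D716R', 'R882G'] -> total ['D716R', 'R882G']
At Theta: gained ['S610N', 'E378Y'] -> total ['D716R', 'E378Y', 'R882G', 'S610N']
At Alpha: gained ['W176I'] -> total ['D716R', 'E378Y', 'R882G', 'S610N', 'W176I']

Answer: D716R,E378Y,R882G,S610N,W176I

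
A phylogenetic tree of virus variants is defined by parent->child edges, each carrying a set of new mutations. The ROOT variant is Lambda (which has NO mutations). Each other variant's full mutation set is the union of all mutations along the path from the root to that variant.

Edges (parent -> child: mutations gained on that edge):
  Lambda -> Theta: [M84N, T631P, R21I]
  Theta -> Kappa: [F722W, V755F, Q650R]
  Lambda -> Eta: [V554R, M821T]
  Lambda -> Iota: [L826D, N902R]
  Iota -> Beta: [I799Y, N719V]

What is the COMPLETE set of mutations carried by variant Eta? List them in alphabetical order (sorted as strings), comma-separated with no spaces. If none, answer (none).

At Lambda: gained [] -> total []
At Eta: gained ['V554R', 'M821T'] -> total ['M821T', 'V554R']

Answer: M821T,V554R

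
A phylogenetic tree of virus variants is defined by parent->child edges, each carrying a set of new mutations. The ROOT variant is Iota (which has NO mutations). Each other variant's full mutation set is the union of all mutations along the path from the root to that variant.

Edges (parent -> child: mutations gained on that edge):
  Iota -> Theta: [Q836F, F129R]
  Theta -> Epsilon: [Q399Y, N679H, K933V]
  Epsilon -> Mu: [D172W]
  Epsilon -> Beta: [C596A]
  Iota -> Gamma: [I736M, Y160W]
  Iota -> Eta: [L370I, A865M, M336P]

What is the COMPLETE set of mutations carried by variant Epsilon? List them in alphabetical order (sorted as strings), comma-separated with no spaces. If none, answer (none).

At Iota: gained [] -> total []
At Theta: gained ['Q836F', 'F129R'] -> total ['F129R', 'Q836F']
At Epsilon: gained ['Q399Y', 'N679H', 'K933V'] -> total ['F129R', 'K933V', 'N679H', 'Q399Y', 'Q836F']

Answer: F129R,K933V,N679H,Q399Y,Q836F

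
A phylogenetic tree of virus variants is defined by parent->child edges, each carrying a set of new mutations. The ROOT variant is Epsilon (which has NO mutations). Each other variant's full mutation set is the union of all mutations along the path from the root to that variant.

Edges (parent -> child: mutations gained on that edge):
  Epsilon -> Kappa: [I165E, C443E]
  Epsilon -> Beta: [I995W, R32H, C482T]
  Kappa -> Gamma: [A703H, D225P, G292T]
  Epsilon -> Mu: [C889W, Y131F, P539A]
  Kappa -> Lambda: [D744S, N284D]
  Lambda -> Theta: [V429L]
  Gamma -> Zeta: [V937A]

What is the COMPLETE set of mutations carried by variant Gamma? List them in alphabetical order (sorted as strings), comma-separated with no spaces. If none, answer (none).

At Epsilon: gained [] -> total []
At Kappa: gained ['I165E', 'C443E'] -> total ['C443E', 'I165E']
At Gamma: gained ['A703H', 'D225P', 'G292T'] -> total ['A703H', 'C443E', 'D225P', 'G292T', 'I165E']

Answer: A703H,C443E,D225P,G292T,I165E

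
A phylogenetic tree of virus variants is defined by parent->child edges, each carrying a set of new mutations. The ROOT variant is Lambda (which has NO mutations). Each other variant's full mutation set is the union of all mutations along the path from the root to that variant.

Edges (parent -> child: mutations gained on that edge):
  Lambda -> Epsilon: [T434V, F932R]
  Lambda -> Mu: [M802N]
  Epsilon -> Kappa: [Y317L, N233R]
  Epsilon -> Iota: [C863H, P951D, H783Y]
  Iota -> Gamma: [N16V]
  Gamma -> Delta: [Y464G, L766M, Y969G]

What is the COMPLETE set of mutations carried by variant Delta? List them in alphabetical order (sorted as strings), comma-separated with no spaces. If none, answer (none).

Answer: C863H,F932R,H783Y,L766M,N16V,P951D,T434V,Y464G,Y969G

Derivation:
At Lambda: gained [] -> total []
At Epsilon: gained ['T434V', 'F932R'] -> total ['F932R', 'T434V']
At Iota: gained ['C863H', 'P951D', 'H783Y'] -> total ['C863H', 'F932R', 'H783Y', 'P951D', 'T434V']
At Gamma: gained ['N16V'] -> total ['C863H', 'F932R', 'H783Y', 'N16V', 'P951D', 'T434V']
At Delta: gained ['Y464G', 'L766M', 'Y969G'] -> total ['C863H', 'F932R', 'H783Y', 'L766M', 'N16V', 'P951D', 'T434V', 'Y464G', 'Y969G']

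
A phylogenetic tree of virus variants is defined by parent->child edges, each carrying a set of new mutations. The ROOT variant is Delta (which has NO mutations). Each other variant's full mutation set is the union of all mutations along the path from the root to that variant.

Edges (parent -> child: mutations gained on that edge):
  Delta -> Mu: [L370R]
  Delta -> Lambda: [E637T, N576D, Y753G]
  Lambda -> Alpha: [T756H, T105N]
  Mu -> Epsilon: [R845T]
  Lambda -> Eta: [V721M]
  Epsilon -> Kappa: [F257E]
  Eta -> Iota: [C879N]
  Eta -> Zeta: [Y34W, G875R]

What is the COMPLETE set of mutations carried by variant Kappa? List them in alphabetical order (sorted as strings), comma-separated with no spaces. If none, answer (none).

Answer: F257E,L370R,R845T

Derivation:
At Delta: gained [] -> total []
At Mu: gained ['L370R'] -> total ['L370R']
At Epsilon: gained ['R845T'] -> total ['L370R', 'R845T']
At Kappa: gained ['F257E'] -> total ['F257E', 'L370R', 'R845T']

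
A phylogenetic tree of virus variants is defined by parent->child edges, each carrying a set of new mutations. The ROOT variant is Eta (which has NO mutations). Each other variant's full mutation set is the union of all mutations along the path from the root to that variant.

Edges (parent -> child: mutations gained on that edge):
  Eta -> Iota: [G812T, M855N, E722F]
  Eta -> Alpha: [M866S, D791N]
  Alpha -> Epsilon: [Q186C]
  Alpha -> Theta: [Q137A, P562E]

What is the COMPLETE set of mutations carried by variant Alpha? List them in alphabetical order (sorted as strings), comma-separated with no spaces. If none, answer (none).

At Eta: gained [] -> total []
At Alpha: gained ['M866S', 'D791N'] -> total ['D791N', 'M866S']

Answer: D791N,M866S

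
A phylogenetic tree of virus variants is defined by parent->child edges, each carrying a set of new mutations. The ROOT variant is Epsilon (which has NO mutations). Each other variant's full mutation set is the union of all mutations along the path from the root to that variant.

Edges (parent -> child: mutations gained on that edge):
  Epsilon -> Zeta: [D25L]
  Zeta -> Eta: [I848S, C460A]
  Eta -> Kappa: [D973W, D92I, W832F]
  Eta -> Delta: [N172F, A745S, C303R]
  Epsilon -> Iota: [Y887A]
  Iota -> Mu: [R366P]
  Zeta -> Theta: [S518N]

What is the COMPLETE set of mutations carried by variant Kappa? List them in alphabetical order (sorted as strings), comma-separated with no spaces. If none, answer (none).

At Epsilon: gained [] -> total []
At Zeta: gained ['D25L'] -> total ['D25L']
At Eta: gained ['I848S', 'C460A'] -> total ['C460A', 'D25L', 'I848S']
At Kappa: gained ['D973W', 'D92I', 'W832F'] -> total ['C460A', 'D25L', 'D92I', 'D973W', 'I848S', 'W832F']

Answer: C460A,D25L,D92I,D973W,I848S,W832F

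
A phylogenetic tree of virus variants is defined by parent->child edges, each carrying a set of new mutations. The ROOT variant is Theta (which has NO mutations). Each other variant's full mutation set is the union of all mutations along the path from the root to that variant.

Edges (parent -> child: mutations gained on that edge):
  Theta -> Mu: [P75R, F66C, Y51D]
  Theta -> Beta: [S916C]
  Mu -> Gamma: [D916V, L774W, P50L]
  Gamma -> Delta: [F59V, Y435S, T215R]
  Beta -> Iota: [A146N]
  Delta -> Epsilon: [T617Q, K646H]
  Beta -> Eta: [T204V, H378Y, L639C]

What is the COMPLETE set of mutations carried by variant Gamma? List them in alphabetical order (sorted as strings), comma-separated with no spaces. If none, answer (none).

At Theta: gained [] -> total []
At Mu: gained ['P75R', 'F66C', 'Y51D'] -> total ['F66C', 'P75R', 'Y51D']
At Gamma: gained ['D916V', 'L774W', 'P50L'] -> total ['D916V', 'F66C', 'L774W', 'P50L', 'P75R', 'Y51D']

Answer: D916V,F66C,L774W,P50L,P75R,Y51D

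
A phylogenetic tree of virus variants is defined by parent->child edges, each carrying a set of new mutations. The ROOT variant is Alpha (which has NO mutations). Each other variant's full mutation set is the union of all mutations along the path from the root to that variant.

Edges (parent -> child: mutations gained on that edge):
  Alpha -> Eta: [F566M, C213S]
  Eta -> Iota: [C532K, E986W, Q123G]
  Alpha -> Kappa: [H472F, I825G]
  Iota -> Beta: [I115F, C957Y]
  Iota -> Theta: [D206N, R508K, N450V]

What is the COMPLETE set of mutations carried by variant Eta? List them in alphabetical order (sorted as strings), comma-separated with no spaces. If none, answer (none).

Answer: C213S,F566M

Derivation:
At Alpha: gained [] -> total []
At Eta: gained ['F566M', 'C213S'] -> total ['C213S', 'F566M']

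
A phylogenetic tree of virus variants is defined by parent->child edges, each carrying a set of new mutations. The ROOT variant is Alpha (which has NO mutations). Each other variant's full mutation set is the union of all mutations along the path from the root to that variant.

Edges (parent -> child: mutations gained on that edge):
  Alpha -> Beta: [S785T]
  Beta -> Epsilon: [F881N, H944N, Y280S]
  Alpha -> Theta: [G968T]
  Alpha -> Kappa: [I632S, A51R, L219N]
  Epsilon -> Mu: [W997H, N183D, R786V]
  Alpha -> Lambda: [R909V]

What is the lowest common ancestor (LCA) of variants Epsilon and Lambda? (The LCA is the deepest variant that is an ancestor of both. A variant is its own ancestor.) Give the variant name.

Answer: Alpha

Derivation:
Path from root to Epsilon: Alpha -> Beta -> Epsilon
  ancestors of Epsilon: {Alpha, Beta, Epsilon}
Path from root to Lambda: Alpha -> Lambda
  ancestors of Lambda: {Alpha, Lambda}
Common ancestors: {Alpha}
Walk up from Lambda: Lambda (not in ancestors of Epsilon), Alpha (in ancestors of Epsilon)
Deepest common ancestor (LCA) = Alpha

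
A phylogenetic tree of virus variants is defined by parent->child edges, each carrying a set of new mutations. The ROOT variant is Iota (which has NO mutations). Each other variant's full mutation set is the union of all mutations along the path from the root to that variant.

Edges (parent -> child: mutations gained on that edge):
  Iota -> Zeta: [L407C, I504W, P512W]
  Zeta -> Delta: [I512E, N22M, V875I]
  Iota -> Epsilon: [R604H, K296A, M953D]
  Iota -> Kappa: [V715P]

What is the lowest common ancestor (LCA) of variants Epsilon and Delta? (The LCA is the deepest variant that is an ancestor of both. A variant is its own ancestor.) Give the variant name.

Path from root to Epsilon: Iota -> Epsilon
  ancestors of Epsilon: {Iota, Epsilon}
Path from root to Delta: Iota -> Zeta -> Delta
  ancestors of Delta: {Iota, Zeta, Delta}
Common ancestors: {Iota}
Walk up from Delta: Delta (not in ancestors of Epsilon), Zeta (not in ancestors of Epsilon), Iota (in ancestors of Epsilon)
Deepest common ancestor (LCA) = Iota

Answer: Iota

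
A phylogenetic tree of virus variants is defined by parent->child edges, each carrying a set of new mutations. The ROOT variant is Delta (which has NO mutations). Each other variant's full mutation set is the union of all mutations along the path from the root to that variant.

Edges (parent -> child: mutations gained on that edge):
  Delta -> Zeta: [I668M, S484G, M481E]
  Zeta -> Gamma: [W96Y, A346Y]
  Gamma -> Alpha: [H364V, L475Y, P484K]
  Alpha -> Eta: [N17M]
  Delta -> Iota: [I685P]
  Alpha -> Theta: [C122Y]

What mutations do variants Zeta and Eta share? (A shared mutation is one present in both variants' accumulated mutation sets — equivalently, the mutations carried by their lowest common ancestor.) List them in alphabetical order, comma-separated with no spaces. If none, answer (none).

Answer: I668M,M481E,S484G

Derivation:
Accumulating mutations along path to Zeta:
  At Delta: gained [] -> total []
  At Zeta: gained ['I668M', 'S484G', 'M481E'] -> total ['I668M', 'M481E', 'S484G']
Mutations(Zeta) = ['I668M', 'M481E', 'S484G']
Accumulating mutations along path to Eta:
  At Delta: gained [] -> total []
  At Zeta: gained ['I668M', 'S484G', 'M481E'] -> total ['I668M', 'M481E', 'S484G']
  At Gamma: gained ['W96Y', 'A346Y'] -> total ['A346Y', 'I668M', 'M481E', 'S484G', 'W96Y']
  At Alpha: gained ['H364V', 'L475Y', 'P484K'] -> total ['A346Y', 'H364V', 'I668M', 'L475Y', 'M481E', 'P484K', 'S484G', 'W96Y']
  At Eta: gained ['N17M'] -> total ['A346Y', 'H364V', 'I668M', 'L475Y', 'M481E', 'N17M', 'P484K', 'S484G', 'W96Y']
Mutations(Eta) = ['A346Y', 'H364V', 'I668M', 'L475Y', 'M481E', 'N17M', 'P484K', 'S484G', 'W96Y']
Intersection: ['I668M', 'M481E', 'S484G'] ∩ ['A346Y', 'H364V', 'I668M', 'L475Y', 'M481E', 'N17M', 'P484K', 'S484G', 'W96Y'] = ['I668M', 'M481E', 'S484G']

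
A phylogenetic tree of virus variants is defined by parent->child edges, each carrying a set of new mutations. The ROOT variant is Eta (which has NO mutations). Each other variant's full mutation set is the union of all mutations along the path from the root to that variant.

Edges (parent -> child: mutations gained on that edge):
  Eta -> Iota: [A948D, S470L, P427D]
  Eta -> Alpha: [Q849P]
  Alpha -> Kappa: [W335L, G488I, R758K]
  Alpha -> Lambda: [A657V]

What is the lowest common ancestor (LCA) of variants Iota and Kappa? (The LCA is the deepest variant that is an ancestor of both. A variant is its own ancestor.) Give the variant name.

Answer: Eta

Derivation:
Path from root to Iota: Eta -> Iota
  ancestors of Iota: {Eta, Iota}
Path from root to Kappa: Eta -> Alpha -> Kappa
  ancestors of Kappa: {Eta, Alpha, Kappa}
Common ancestors: {Eta}
Walk up from Kappa: Kappa (not in ancestors of Iota), Alpha (not in ancestors of Iota), Eta (in ancestors of Iota)
Deepest common ancestor (LCA) = Eta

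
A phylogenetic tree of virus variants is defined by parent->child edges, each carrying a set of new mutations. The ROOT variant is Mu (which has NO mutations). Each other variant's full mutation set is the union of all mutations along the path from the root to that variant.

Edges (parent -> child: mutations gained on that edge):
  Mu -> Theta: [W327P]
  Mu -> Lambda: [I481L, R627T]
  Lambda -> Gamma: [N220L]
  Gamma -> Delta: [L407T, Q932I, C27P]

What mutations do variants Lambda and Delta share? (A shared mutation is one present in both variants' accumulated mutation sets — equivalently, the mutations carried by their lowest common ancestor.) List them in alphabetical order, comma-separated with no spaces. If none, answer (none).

Accumulating mutations along path to Lambda:
  At Mu: gained [] -> total []
  At Lambda: gained ['I481L', 'R627T'] -> total ['I481L', 'R627T']
Mutations(Lambda) = ['I481L', 'R627T']
Accumulating mutations along path to Delta:
  At Mu: gained [] -> total []
  At Lambda: gained ['I481L', 'R627T'] -> total ['I481L', 'R627T']
  At Gamma: gained ['N220L'] -> total ['I481L', 'N220L', 'R627T']
  At Delta: gained ['L407T', 'Q932I', 'C27P'] -> total ['C27P', 'I481L', 'L407T', 'N220L', 'Q932I', 'R627T']
Mutations(Delta) = ['C27P', 'I481L', 'L407T', 'N220L', 'Q932I', 'R627T']
Intersection: ['I481L', 'R627T'] ∩ ['C27P', 'I481L', 'L407T', 'N220L', 'Q932I', 'R627T'] = ['I481L', 'R627T']

Answer: I481L,R627T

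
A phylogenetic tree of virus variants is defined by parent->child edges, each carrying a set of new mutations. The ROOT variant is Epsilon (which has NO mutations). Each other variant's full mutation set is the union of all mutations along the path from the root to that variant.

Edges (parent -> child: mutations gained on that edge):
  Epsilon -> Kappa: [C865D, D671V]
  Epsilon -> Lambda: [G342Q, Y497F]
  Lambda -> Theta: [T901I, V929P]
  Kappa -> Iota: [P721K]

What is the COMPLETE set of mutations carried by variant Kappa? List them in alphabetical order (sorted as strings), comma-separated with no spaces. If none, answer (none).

Answer: C865D,D671V

Derivation:
At Epsilon: gained [] -> total []
At Kappa: gained ['C865D', 'D671V'] -> total ['C865D', 'D671V']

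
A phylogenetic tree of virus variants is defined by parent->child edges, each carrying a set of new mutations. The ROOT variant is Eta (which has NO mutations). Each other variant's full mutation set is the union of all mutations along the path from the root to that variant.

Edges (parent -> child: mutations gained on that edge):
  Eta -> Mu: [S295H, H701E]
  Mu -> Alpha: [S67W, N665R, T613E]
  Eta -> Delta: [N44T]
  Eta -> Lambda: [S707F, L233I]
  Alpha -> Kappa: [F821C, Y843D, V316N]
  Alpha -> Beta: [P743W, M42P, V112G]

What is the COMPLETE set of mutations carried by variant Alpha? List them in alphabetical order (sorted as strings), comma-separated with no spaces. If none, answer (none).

Answer: H701E,N665R,S295H,S67W,T613E

Derivation:
At Eta: gained [] -> total []
At Mu: gained ['S295H', 'H701E'] -> total ['H701E', 'S295H']
At Alpha: gained ['S67W', 'N665R', 'T613E'] -> total ['H701E', 'N665R', 'S295H', 'S67W', 'T613E']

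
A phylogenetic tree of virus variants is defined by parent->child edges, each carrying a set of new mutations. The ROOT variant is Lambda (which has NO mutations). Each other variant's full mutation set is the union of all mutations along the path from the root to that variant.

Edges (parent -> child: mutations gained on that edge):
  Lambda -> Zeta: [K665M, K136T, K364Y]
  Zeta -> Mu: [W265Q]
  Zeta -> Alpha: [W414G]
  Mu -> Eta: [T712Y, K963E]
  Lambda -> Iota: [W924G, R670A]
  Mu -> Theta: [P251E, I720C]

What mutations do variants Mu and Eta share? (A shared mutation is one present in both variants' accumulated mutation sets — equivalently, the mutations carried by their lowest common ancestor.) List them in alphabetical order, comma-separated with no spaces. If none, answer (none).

Answer: K136T,K364Y,K665M,W265Q

Derivation:
Accumulating mutations along path to Mu:
  At Lambda: gained [] -> total []
  At Zeta: gained ['K665M', 'K136T', 'K364Y'] -> total ['K136T', 'K364Y', 'K665M']
  At Mu: gained ['W265Q'] -> total ['K136T', 'K364Y', 'K665M', 'W265Q']
Mutations(Mu) = ['K136T', 'K364Y', 'K665M', 'W265Q']
Accumulating mutations along path to Eta:
  At Lambda: gained [] -> total []
  At Zeta: gained ['K665M', 'K136T', 'K364Y'] -> total ['K136T', 'K364Y', 'K665M']
  At Mu: gained ['W265Q'] -> total ['K136T', 'K364Y', 'K665M', 'W265Q']
  At Eta: gained ['T712Y', 'K963E'] -> total ['K136T', 'K364Y', 'K665M', 'K963E', 'T712Y', 'W265Q']
Mutations(Eta) = ['K136T', 'K364Y', 'K665M', 'K963E', 'T712Y', 'W265Q']
Intersection: ['K136T', 'K364Y', 'K665M', 'W265Q'] ∩ ['K136T', 'K364Y', 'K665M', 'K963E', 'T712Y', 'W265Q'] = ['K136T', 'K364Y', 'K665M', 'W265Q']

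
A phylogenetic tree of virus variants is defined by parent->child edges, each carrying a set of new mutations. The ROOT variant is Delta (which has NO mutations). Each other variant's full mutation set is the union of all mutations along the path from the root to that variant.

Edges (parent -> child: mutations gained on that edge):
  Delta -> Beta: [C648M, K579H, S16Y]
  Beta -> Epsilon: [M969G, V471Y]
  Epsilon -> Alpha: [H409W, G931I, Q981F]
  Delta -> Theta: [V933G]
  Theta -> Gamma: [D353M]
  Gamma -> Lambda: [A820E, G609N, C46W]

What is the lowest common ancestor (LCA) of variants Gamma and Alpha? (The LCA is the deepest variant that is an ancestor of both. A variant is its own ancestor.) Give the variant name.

Path from root to Gamma: Delta -> Theta -> Gamma
  ancestors of Gamma: {Delta, Theta, Gamma}
Path from root to Alpha: Delta -> Beta -> Epsilon -> Alpha
  ancestors of Alpha: {Delta, Beta, Epsilon, Alpha}
Common ancestors: {Delta}
Walk up from Alpha: Alpha (not in ancestors of Gamma), Epsilon (not in ancestors of Gamma), Beta (not in ancestors of Gamma), Delta (in ancestors of Gamma)
Deepest common ancestor (LCA) = Delta

Answer: Delta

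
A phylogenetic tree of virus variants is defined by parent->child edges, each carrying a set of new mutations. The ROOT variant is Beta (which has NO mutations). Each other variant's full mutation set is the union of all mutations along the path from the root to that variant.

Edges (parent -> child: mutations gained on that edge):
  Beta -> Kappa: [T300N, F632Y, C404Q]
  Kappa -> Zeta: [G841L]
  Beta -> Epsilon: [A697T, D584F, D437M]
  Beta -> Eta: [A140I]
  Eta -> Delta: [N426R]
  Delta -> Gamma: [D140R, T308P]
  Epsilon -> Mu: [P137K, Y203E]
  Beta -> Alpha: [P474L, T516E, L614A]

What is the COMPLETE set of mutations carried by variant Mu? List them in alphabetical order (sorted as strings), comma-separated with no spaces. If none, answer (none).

Answer: A697T,D437M,D584F,P137K,Y203E

Derivation:
At Beta: gained [] -> total []
At Epsilon: gained ['A697T', 'D584F', 'D437M'] -> total ['A697T', 'D437M', 'D584F']
At Mu: gained ['P137K', 'Y203E'] -> total ['A697T', 'D437M', 'D584F', 'P137K', 'Y203E']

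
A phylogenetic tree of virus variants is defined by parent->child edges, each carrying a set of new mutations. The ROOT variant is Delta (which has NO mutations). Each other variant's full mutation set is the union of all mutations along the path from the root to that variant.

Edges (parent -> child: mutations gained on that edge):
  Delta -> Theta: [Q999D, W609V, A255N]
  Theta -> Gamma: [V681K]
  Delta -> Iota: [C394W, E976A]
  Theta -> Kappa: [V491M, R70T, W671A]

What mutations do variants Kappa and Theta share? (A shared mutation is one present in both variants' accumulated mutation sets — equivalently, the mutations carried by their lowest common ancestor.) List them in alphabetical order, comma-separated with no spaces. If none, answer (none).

Answer: A255N,Q999D,W609V

Derivation:
Accumulating mutations along path to Kappa:
  At Delta: gained [] -> total []
  At Theta: gained ['Q999D', 'W609V', 'A255N'] -> total ['A255N', 'Q999D', 'W609V']
  At Kappa: gained ['V491M', 'R70T', 'W671A'] -> total ['A255N', 'Q999D', 'R70T', 'V491M', 'W609V', 'W671A']
Mutations(Kappa) = ['A255N', 'Q999D', 'R70T', 'V491M', 'W609V', 'W671A']
Accumulating mutations along path to Theta:
  At Delta: gained [] -> total []
  At Theta: gained ['Q999D', 'W609V', 'A255N'] -> total ['A255N', 'Q999D', 'W609V']
Mutations(Theta) = ['A255N', 'Q999D', 'W609V']
Intersection: ['A255N', 'Q999D', 'R70T', 'V491M', 'W609V', 'W671A'] ∩ ['A255N', 'Q999D', 'W609V'] = ['A255N', 'Q999D', 'W609V']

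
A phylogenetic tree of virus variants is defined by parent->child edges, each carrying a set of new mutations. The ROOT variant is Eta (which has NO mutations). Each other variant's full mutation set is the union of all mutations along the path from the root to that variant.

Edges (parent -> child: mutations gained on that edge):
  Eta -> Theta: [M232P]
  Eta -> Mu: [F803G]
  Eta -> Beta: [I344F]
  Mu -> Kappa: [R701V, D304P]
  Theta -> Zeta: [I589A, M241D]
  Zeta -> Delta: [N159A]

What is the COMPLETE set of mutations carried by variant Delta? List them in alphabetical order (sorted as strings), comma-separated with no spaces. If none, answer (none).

Answer: I589A,M232P,M241D,N159A

Derivation:
At Eta: gained [] -> total []
At Theta: gained ['M232P'] -> total ['M232P']
At Zeta: gained ['I589A', 'M241D'] -> total ['I589A', 'M232P', 'M241D']
At Delta: gained ['N159A'] -> total ['I589A', 'M232P', 'M241D', 'N159A']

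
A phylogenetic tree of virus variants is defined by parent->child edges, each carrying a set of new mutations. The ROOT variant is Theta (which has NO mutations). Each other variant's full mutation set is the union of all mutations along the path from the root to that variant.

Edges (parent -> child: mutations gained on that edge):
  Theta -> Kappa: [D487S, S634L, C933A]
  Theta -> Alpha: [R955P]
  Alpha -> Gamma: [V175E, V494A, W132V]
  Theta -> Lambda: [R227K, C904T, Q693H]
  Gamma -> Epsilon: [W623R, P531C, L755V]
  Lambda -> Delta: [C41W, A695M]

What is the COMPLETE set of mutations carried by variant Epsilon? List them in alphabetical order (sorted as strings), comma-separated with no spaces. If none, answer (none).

At Theta: gained [] -> total []
At Alpha: gained ['R955P'] -> total ['R955P']
At Gamma: gained ['V175E', 'V494A', 'W132V'] -> total ['R955P', 'V175E', 'V494A', 'W132V']
At Epsilon: gained ['W623R', 'P531C', 'L755V'] -> total ['L755V', 'P531C', 'R955P', 'V175E', 'V494A', 'W132V', 'W623R']

Answer: L755V,P531C,R955P,V175E,V494A,W132V,W623R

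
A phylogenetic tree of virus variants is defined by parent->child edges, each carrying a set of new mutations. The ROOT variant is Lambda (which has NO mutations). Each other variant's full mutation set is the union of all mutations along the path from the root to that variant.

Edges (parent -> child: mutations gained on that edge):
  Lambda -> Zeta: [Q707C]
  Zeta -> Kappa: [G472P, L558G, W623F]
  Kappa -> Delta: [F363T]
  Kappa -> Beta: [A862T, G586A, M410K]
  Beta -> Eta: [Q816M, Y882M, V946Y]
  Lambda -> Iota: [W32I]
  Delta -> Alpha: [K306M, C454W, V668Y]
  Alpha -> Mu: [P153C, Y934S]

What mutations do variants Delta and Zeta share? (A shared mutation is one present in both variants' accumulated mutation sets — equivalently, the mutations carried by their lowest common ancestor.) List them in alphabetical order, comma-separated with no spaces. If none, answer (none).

Accumulating mutations along path to Delta:
  At Lambda: gained [] -> total []
  At Zeta: gained ['Q707C'] -> total ['Q707C']
  At Kappa: gained ['G472P', 'L558G', 'W623F'] -> total ['G472P', 'L558G', 'Q707C', 'W623F']
  At Delta: gained ['F363T'] -> total ['F363T', 'G472P', 'L558G', 'Q707C', 'W623F']
Mutations(Delta) = ['F363T', 'G472P', 'L558G', 'Q707C', 'W623F']
Accumulating mutations along path to Zeta:
  At Lambda: gained [] -> total []
  At Zeta: gained ['Q707C'] -> total ['Q707C']
Mutations(Zeta) = ['Q707C']
Intersection: ['F363T', 'G472P', 'L558G', 'Q707C', 'W623F'] ∩ ['Q707C'] = ['Q707C']

Answer: Q707C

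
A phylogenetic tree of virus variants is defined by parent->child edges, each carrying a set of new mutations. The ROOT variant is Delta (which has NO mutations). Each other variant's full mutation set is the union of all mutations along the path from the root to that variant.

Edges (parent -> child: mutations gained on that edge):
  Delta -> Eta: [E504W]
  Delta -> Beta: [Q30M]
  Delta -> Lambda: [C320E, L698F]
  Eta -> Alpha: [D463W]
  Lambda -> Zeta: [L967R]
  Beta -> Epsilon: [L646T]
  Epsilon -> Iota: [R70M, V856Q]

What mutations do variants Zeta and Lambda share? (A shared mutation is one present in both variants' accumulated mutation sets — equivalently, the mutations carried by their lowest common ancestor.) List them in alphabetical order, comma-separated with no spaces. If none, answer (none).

Accumulating mutations along path to Zeta:
  At Delta: gained [] -> total []
  At Lambda: gained ['C320E', 'L698F'] -> total ['C320E', 'L698F']
  At Zeta: gained ['L967R'] -> total ['C320E', 'L698F', 'L967R']
Mutations(Zeta) = ['C320E', 'L698F', 'L967R']
Accumulating mutations along path to Lambda:
  At Delta: gained [] -> total []
  At Lambda: gained ['C320E', 'L698F'] -> total ['C320E', 'L698F']
Mutations(Lambda) = ['C320E', 'L698F']
Intersection: ['C320E', 'L698F', 'L967R'] ∩ ['C320E', 'L698F'] = ['C320E', 'L698F']

Answer: C320E,L698F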